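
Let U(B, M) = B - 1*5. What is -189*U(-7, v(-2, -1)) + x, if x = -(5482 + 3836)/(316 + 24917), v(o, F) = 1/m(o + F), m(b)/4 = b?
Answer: 19073042/8411 ≈ 2267.6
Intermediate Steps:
m(b) = 4*b
v(o, F) = 1/(4*F + 4*o) (v(o, F) = 1/(4*(o + F)) = 1/(4*(F + o)) = 1/(4*F + 4*o))
U(B, M) = -5 + B (U(B, M) = B - 5 = -5 + B)
x = -3106/8411 (x = -9318/25233 = -1*3106/8411 = -3106/8411 ≈ -0.36928)
-189*U(-7, v(-2, -1)) + x = -189*(-5 - 7) - 3106/8411 = -189*(-12) - 3106/8411 = 2268 - 3106/8411 = 19073042/8411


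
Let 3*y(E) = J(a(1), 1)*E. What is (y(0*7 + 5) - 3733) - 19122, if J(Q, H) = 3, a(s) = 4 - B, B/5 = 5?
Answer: -22850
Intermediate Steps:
B = 25 (B = 5*5 = 25)
a(s) = -21 (a(s) = 4 - 1*25 = 4 - 25 = -21)
y(E) = E (y(E) = (3*E)/3 = E)
(y(0*7 + 5) - 3733) - 19122 = ((0*7 + 5) - 3733) - 19122 = ((0 + 5) - 3733) - 19122 = (5 - 3733) - 19122 = -3728 - 19122 = -22850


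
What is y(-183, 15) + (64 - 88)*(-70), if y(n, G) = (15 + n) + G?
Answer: 1527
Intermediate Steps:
y(n, G) = 15 + G + n
y(-183, 15) + (64 - 88)*(-70) = (15 + 15 - 183) + (64 - 88)*(-70) = -153 - 24*(-70) = -153 + 1680 = 1527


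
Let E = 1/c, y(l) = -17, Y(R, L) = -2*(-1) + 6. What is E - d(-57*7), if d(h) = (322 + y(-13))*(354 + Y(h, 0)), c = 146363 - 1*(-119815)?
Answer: -29388712979/266178 ≈ -1.1041e+5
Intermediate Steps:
c = 266178 (c = 146363 + 119815 = 266178)
Y(R, L) = 8 (Y(R, L) = 2 + 6 = 8)
d(h) = 110410 (d(h) = (322 - 17)*(354 + 8) = 305*362 = 110410)
E = 1/266178 ≈ 3.7569e-6
E - d(-57*7) = 1/266178 - 1*110410 = 1/266178 - 110410 = -29388712979/266178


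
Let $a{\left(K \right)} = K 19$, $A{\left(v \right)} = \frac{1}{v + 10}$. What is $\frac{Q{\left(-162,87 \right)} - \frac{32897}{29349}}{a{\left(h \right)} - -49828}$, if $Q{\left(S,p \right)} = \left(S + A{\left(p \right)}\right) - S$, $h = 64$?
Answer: $- \frac{790415}{36328691133} \approx -2.1757 \cdot 10^{-5}$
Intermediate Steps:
$A{\left(v \right)} = \frac{1}{10 + v}$
$a{\left(K \right)} = 19 K$
$Q{\left(S,p \right)} = \frac{1}{10 + p}$ ($Q{\left(S,p \right)} = \left(S + \frac{1}{10 + p}\right) - S = \frac{1}{10 + p}$)
$\frac{Q{\left(-162,87 \right)} - \frac{32897}{29349}}{a{\left(h \right)} - -49828} = \frac{\frac{1}{10 + 87} - \frac{32897}{29349}}{19 \cdot 64 - -49828} = \frac{\frac{1}{97} - 32897 \cdot \frac{1}{29349}}{1216 + 49828} = \frac{\frac{1}{97} - \frac{32897}{29349}}{51044} = \left(\frac{1}{97} - \frac{32897}{29349}\right) \frac{1}{51044} = \left(- \frac{3161660}{2846853}\right) \frac{1}{51044} = - \frac{790415}{36328691133}$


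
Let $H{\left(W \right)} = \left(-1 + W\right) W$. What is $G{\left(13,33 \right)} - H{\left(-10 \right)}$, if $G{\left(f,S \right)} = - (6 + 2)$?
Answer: $-118$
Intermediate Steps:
$G{\left(f,S \right)} = -8$ ($G{\left(f,S \right)} = \left(-1\right) 8 = -8$)
$H{\left(W \right)} = W \left(-1 + W\right)$
$G{\left(13,33 \right)} - H{\left(-10 \right)} = -8 - - 10 \left(-1 - 10\right) = -8 - \left(-10\right) \left(-11\right) = -8 - 110 = -118$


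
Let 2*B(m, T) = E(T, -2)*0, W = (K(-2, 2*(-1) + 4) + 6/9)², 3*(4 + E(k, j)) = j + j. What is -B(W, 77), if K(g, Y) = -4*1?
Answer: 0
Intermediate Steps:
E(k, j) = -4 + 2*j/3 (E(k, j) = -4 + (j + j)/3 = -4 + (2*j)/3 = -4 + 2*j/3)
K(g, Y) = -4
W = 100/9 (W = (-4 + 6/9)² = (-4 + 6*(⅑))² = (-4 + ⅔)² = (-10/3)² = 100/9 ≈ 11.111)
B(m, T) = 0 (B(m, T) = ((-4 + (⅔)*(-2))*0)/2 = ((-4 - 4/3)*0)/2 = (-16/3*0)/2 = (½)*0 = 0)
-B(W, 77) = -1*0 = 0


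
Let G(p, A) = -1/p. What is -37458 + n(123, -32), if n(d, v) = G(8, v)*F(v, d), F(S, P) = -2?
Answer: -149831/4 ≈ -37458.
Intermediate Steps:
n(d, v) = ¼ (n(d, v) = -1/8*(-2) = -1*⅛*(-2) = -⅛*(-2) = ¼)
-37458 + n(123, -32) = -37458 + ¼ = -149831/4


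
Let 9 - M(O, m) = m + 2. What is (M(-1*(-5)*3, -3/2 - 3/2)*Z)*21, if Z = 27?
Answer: 5670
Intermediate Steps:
M(O, m) = 7 - m (M(O, m) = 9 - (m + 2) = 9 - (2 + m) = 9 + (-2 - m) = 7 - m)
(M(-1*(-5)*3, -3/2 - 3/2)*Z)*21 = ((7 - (-3/2 - 3/2))*27)*21 = ((7 - 1*(-3))*27)*21 = ((7 + 3)*27)*21 = (10*27)*21 = 270*21 = 5670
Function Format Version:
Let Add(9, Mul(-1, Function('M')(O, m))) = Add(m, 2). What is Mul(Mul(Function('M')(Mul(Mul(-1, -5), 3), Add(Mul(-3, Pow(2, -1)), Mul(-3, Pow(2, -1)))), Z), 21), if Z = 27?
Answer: 5670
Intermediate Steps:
Function('M')(O, m) = Add(7, Mul(-1, m)) (Function('M')(O, m) = Add(9, Mul(-1, Add(m, 2))) = Add(9, Mul(-1, Add(2, m))) = Add(9, Add(-2, Mul(-1, m))) = Add(7, Mul(-1, m)))
Mul(Mul(Function('M')(Mul(Mul(-1, -5), 3), Add(Mul(-3, Pow(2, -1)), Mul(-3, Pow(2, -1)))), Z), 21) = Mul(Mul(Add(7, Mul(-1, Add(Mul(-3, Pow(2, -1)), Mul(-3, Pow(2, -1))))), 27), 21) = Mul(Mul(Add(7, Mul(-1, Add(Mul(-3, Rational(1, 2)), Mul(-3, Rational(1, 2))))), 27), 21) = Mul(Mul(Add(7, Mul(-1, Add(Rational(-3, 2), Rational(-3, 2)))), 27), 21) = Mul(Mul(Add(7, Mul(-1, -3)), 27), 21) = Mul(Mul(Add(7, 3), 27), 21) = Mul(Mul(10, 27), 21) = Mul(270, 21) = 5670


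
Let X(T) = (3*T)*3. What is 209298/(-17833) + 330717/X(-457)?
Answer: -2252839645/24449043 ≈ -92.144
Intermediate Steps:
X(T) = 9*T
209298/(-17833) + 330717/X(-457) = 209298/(-17833) + 330717/((9*(-457))) = 209298*(-1/17833) + 330717/(-4113) = -209298/17833 + 330717*(-1/4113) = -209298/17833 - 110239/1371 = -2252839645/24449043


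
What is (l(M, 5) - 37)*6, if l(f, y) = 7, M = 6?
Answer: -180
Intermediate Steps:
(l(M, 5) - 37)*6 = (7 - 37)*6 = -30*6 = -180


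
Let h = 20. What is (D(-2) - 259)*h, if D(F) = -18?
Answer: -5540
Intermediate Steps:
(D(-2) - 259)*h = (-18 - 259)*20 = -277*20 = -5540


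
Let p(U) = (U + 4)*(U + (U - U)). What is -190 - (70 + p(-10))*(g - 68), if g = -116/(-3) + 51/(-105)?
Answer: 77416/21 ≈ 3686.5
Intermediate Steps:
g = 4009/105 (g = -116*(-1/3) + 51*(-1/105) = 116/3 - 17/35 = 4009/105 ≈ 38.181)
p(U) = U*(4 + U) (p(U) = (4 + U)*(U + 0) = (4 + U)*U = U*(4 + U))
-190 - (70 + p(-10))*(g - 68) = -190 - (70 - 10*(4 - 10))*(4009/105 - 68) = -190 - (70 - 10*(-6))*(-3131)/105 = -190 - (70 + 60)*(-3131)/105 = -190 - 130*(-3131)/105 = -190 - 1*(-81406/21) = -190 + 81406/21 = 77416/21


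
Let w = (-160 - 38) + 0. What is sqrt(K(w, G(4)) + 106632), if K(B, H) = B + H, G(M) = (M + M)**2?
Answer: sqrt(106498) ≈ 326.34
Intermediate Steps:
w = -198 (w = -198 + 0 = -198)
G(M) = 4*M**2 (G(M) = (2*M)**2 = 4*M**2)
sqrt(K(w, G(4)) + 106632) = sqrt((-198 + 4*4**2) + 106632) = sqrt((-198 + 4*16) + 106632) = sqrt((-198 + 64) + 106632) = sqrt(-134 + 106632) = sqrt(106498)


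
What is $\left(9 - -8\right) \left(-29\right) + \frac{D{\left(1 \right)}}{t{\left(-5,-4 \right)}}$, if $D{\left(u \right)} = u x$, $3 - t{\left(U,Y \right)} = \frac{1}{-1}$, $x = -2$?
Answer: $- \frac{987}{2} \approx -493.5$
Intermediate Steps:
$t{\left(U,Y \right)} = 4$ ($t{\left(U,Y \right)} = 3 - \frac{1}{-1} = 3 - -1 = 3 + 1 = 4$)
$D{\left(u \right)} = - 2 u$ ($D{\left(u \right)} = u \left(-2\right) = - 2 u$)
$\left(9 - -8\right) \left(-29\right) + \frac{D{\left(1 \right)}}{t{\left(-5,-4 \right)}} = \left(9 - -8\right) \left(-29\right) + \frac{\left(-2\right) 1}{4} = \left(9 + 8\right) \left(-29\right) - \frac{1}{2} = 17 \left(-29\right) - \frac{1}{2} = -493 - \frac{1}{2} = - \frac{987}{2}$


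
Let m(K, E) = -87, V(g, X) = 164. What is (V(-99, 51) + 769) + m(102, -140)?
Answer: 846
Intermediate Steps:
(V(-99, 51) + 769) + m(102, -140) = (164 + 769) - 87 = 933 - 87 = 846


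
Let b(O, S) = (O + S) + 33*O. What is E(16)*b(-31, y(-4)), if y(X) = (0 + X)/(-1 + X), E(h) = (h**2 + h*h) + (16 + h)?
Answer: -2864704/5 ≈ -5.7294e+5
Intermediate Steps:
E(h) = 16 + h + 2*h**2 (E(h) = (h**2 + h**2) + (16 + h) = 2*h**2 + (16 + h) = 16 + h + 2*h**2)
y(X) = X/(-1 + X)
b(O, S) = S + 34*O
E(16)*b(-31, y(-4)) = (16 + 16 + 2*16**2)*(-4/(-1 - 4) + 34*(-31)) = (16 + 16 + 2*256)*(-4/(-5) - 1054) = (16 + 16 + 512)*(-4*(-1/5) - 1054) = 544*(4/5 - 1054) = 544*(-5266/5) = -2864704/5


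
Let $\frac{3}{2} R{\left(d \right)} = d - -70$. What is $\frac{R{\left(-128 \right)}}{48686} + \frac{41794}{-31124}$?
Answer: $- \frac{1526989609}{1136477298} \approx -1.3436$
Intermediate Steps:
$R{\left(d \right)} = \frac{140}{3} + \frac{2 d}{3}$ ($R{\left(d \right)} = \frac{2 \left(d - -70\right)}{3} = \frac{2 \left(d + 70\right)}{3} = \frac{2 \left(70 + d\right)}{3} = \frac{140}{3} + \frac{2 d}{3}$)
$\frac{R{\left(-128 \right)}}{48686} + \frac{41794}{-31124} = \frac{\frac{140}{3} + \frac{2}{3} \left(-128\right)}{48686} + \frac{41794}{-31124} = \left(\frac{140}{3} - \frac{256}{3}\right) \frac{1}{48686} + 41794 \left(- \frac{1}{31124}\right) = \left(- \frac{116}{3}\right) \frac{1}{48686} - \frac{20897}{15562} = - \frac{58}{73029} - \frac{20897}{15562} = - \frac{1526989609}{1136477298}$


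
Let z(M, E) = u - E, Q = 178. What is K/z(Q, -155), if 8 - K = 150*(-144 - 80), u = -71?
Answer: 8402/21 ≈ 400.10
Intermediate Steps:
z(M, E) = -71 - E
K = 33608 (K = 8 - 150*(-144 - 80) = 8 - 150*(-224) = 8 - 1*(-33600) = 8 + 33600 = 33608)
K/z(Q, -155) = 33608/(-71 - 1*(-155)) = 33608/(-71 + 155) = 33608/84 = 33608*(1/84) = 8402/21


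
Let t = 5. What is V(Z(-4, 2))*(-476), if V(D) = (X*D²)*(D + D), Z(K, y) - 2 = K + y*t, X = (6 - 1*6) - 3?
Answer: 1462272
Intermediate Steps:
X = -3 (X = (6 - 6) - 3 = 0 - 3 = -3)
Z(K, y) = 2 + K + 5*y (Z(K, y) = 2 + (K + y*5) = 2 + (K + 5*y) = 2 + K + 5*y)
V(D) = -6*D³ (V(D) = (-3*D²)*(D + D) = (-3*D²)*(2*D) = -6*D³)
V(Z(-4, 2))*(-476) = -6*(2 - 4 + 5*2)³*(-476) = -6*(2 - 4 + 10)³*(-476) = -6*8³*(-476) = -6*512*(-476) = -3072*(-476) = 1462272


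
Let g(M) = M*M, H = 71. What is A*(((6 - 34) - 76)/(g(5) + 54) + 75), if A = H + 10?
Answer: 471501/79 ≈ 5968.4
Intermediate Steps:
g(M) = M²
A = 81 (A = 71 + 10 = 81)
A*(((6 - 34) - 76)/(g(5) + 54) + 75) = 81*(((6 - 34) - 76)/(5² + 54) + 75) = 81*((-28 - 76)/(25 + 54) + 75) = 81*(-104/79 + 75) = 81*(5821/79) = 471501/79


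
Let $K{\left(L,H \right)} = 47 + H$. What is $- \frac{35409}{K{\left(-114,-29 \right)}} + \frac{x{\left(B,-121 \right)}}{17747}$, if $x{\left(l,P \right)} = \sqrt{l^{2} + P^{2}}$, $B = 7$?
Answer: $- \frac{11803}{6} + \frac{\sqrt{14690}}{17747} \approx -1967.2$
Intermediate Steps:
$x{\left(l,P \right)} = \sqrt{P^{2} + l^{2}}$
$- \frac{35409}{K{\left(-114,-29 \right)}} + \frac{x{\left(B,-121 \right)}}{17747} = - \frac{35409}{47 - 29} + \frac{\sqrt{\left(-121\right)^{2} + 7^{2}}}{17747} = - \frac{35409}{18} + \sqrt{14641 + 49} \cdot \frac{1}{17747} = \left(-35409\right) \frac{1}{18} + \sqrt{14690} \cdot \frac{1}{17747} = - \frac{11803}{6} + \frac{\sqrt{14690}}{17747}$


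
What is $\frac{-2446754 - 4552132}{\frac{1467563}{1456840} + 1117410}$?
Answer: $- \frac{10196257080240}{1627889051963} \approx -6.2635$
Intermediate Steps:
$\frac{-2446754 - 4552132}{\frac{1467563}{1456840} + 1117410} = - \frac{6998886}{1467563 \cdot \frac{1}{1456840} + 1117410} = - \frac{6998886}{\frac{1467563}{1456840} + 1117410} = - \frac{6998886}{\frac{1627889051963}{1456840}} = \left(-6998886\right) \frac{1456840}{1627889051963} = - \frac{10196257080240}{1627889051963}$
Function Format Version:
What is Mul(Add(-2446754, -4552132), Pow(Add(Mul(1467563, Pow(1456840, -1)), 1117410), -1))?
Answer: Rational(-10196257080240, 1627889051963) ≈ -6.2635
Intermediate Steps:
Mul(Add(-2446754, -4552132), Pow(Add(Mul(1467563, Pow(1456840, -1)), 1117410), -1)) = Mul(-6998886, Pow(Add(Mul(1467563, Rational(1, 1456840)), 1117410), -1)) = Mul(-6998886, Pow(Add(Rational(1467563, 1456840), 1117410), -1)) = Mul(-6998886, Pow(Rational(1627889051963, 1456840), -1)) = Mul(-6998886, Rational(1456840, 1627889051963)) = Rational(-10196257080240, 1627889051963)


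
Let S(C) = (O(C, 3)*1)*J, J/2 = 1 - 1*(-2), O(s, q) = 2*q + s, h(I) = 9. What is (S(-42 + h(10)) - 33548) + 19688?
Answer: -14022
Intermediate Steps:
O(s, q) = s + 2*q
J = 6 (J = 2*(1 - 1*(-2)) = 2*(1 + 2) = 2*3 = 6)
S(C) = 36 + 6*C (S(C) = ((C + 2*3)*1)*6 = ((C + 6)*1)*6 = ((6 + C)*1)*6 = (6 + C)*6 = 36 + 6*C)
(S(-42 + h(10)) - 33548) + 19688 = ((36 + 6*(-42 + 9)) - 33548) + 19688 = ((36 + 6*(-33)) - 33548) + 19688 = ((36 - 198) - 33548) + 19688 = (-162 - 33548) + 19688 = -33710 + 19688 = -14022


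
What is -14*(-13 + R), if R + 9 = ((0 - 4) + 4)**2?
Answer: 308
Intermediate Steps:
R = -9 (R = -9 + ((0 - 4) + 4)**2 = -9 + (-4 + 4)**2 = -9 + 0**2 = -9 + 0 = -9)
-14*(-13 + R) = -14*(-13 - 9) = -14*(-22) = 308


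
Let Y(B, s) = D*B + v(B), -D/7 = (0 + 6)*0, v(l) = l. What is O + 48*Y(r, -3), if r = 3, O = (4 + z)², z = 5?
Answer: 225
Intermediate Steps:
O = 81 (O = (4 + 5)² = 9² = 81)
D = 0 (D = -7*(0 + 6)*0 = -42*0 = -7*0 = 0)
Y(B, s) = B (Y(B, s) = 0*B + B = 0 + B = B)
O + 48*Y(r, -3) = 81 + 48*3 = 81 + 144 = 225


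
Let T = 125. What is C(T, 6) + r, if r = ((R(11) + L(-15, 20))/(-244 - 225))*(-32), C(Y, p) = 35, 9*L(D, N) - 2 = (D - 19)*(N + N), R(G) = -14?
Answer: 14321/603 ≈ 23.750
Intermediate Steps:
L(D, N) = 2/9 + 2*N*(-19 + D)/9 (L(D, N) = 2/9 + ((D - 19)*(N + N))/9 = 2/9 + ((-19 + D)*(2*N))/9 = 2/9 + (2*N*(-19 + D))/9 = 2/9 + 2*N*(-19 + D)/9)
r = -6784/603 (r = ((-14 + (2/9 - 38/9*20 + (2/9)*(-15)*20))/(-244 - 225))*(-32) = ((-14 + (2/9 - 760/9 - 200/3))/(-469))*(-32) = ((-14 - 1358/9)*(-1/469))*(-32) = -1484/9*(-1/469)*(-32) = (212/603)*(-32) = -6784/603 ≈ -11.250)
C(T, 6) + r = 35 - 6784/603 = 14321/603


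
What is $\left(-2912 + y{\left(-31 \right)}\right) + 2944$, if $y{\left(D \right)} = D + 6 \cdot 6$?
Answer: $37$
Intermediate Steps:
$y{\left(D \right)} = 36 + D$ ($y{\left(D \right)} = D + 36 = 36 + D$)
$\left(-2912 + y{\left(-31 \right)}\right) + 2944 = \left(-2912 + \left(36 - 31\right)\right) + 2944 = \left(-2912 + 5\right) + 2944 = -2907 + 2944 = 37$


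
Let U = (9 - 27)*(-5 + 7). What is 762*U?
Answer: -27432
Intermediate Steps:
U = -36 (U = -18*2 = -36)
762*U = 762*(-36) = -27432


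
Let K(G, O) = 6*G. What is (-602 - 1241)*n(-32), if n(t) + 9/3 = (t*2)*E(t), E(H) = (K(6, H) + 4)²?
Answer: 188728729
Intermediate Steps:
E(H) = 1600 (E(H) = (6*6 + 4)² = (36 + 4)² = 40² = 1600)
n(t) = -3 + 3200*t (n(t) = -3 + (t*2)*1600 = -3 + (2*t)*1600 = -3 + 3200*t)
(-602 - 1241)*n(-32) = (-602 - 1241)*(-3 + 3200*(-32)) = -1843*(-3 - 102400) = -1843*(-102403) = 188728729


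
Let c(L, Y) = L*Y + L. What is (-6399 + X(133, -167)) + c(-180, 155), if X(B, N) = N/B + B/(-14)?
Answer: -9174275/266 ≈ -34490.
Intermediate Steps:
X(B, N) = -B/14 + N/B (X(B, N) = N/B + B*(-1/14) = N/B - B/14 = -B/14 + N/B)
c(L, Y) = L + L*Y
(-6399 + X(133, -167)) + c(-180, 155) = (-6399 + (-1/14*133 - 167/133)) - 180*(1 + 155) = (-6399 + (-19/2 - 167*1/133)) - 180*156 = (-6399 + (-19/2 - 167/133)) - 28080 = (-6399 - 2861/266) - 28080 = -1704995/266 - 28080 = -9174275/266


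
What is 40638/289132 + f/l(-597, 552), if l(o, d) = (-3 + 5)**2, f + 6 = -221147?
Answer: -15985561661/289132 ≈ -55288.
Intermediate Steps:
f = -221153 (f = -6 - 221147 = -221153)
l(o, d) = 4 (l(o, d) = 2**2 = 4)
40638/289132 + f/l(-597, 552) = 40638/289132 - 221153/4 = 40638*(1/289132) - 221153*1/4 = 20319/144566 - 221153/4 = -15985561661/289132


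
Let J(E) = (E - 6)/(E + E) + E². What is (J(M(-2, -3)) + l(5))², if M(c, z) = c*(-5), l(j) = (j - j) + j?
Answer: 276676/25 ≈ 11067.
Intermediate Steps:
l(j) = j (l(j) = 0 + j = j)
M(c, z) = -5*c
J(E) = E² + (-6 + E)/(2*E) (J(E) = (-6 + E)/((2*E)) + E² = (-6 + E)*(1/(2*E)) + E² = (-6 + E)/(2*E) + E² = E² + (-6 + E)/(2*E))
(J(M(-2, -3)) + l(5))² = ((-3 + (-5*(-2))³ + (-5*(-2))/2)/((-5*(-2))) + 5)² = ((-3 + 10³ + (½)*10)/10 + 5)² = ((-3 + 1000 + 5)/10 + 5)² = ((⅒)*1002 + 5)² = (501/5 + 5)² = (526/5)² = 276676/25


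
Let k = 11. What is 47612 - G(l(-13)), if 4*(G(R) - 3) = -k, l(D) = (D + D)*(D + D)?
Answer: 190447/4 ≈ 47612.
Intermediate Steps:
l(D) = 4*D² (l(D) = (2*D)*(2*D) = 4*D²)
G(R) = ¼ (G(R) = 3 + (-1*11)/4 = 3 + (¼)*(-11) = 3 - 11/4 = ¼)
47612 - G(l(-13)) = 47612 - 1*¼ = 47612 - ¼ = 190447/4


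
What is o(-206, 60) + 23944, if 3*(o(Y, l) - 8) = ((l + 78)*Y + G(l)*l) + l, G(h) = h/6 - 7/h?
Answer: 44081/3 ≈ 14694.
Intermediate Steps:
G(h) = -7/h + h/6 (G(h) = h*(⅙) - 7/h = h/6 - 7/h = -7/h + h/6)
o(Y, l) = 8 + l/3 + Y*(78 + l)/3 + l*(-7/l + l/6)/3 (o(Y, l) = 8 + (((l + 78)*Y + (-7/l + l/6)*l) + l)/3 = 8 + (((78 + l)*Y + l*(-7/l + l/6)) + l)/3 = 8 + ((Y*(78 + l) + l*(-7/l + l/6)) + l)/3 = 8 + (l + Y*(78 + l) + l*(-7/l + l/6))/3 = 8 + (l/3 + Y*(78 + l)/3 + l*(-7/l + l/6)/3) = 8 + l/3 + Y*(78 + l)/3 + l*(-7/l + l/6)/3)
o(-206, 60) + 23944 = (17/3 + 26*(-206) + (⅓)*60 + (1/18)*60² + (⅓)*(-206)*60) + 23944 = (17/3 - 5356 + 20 + (1/18)*3600 - 4120) + 23944 = (17/3 - 5356 + 20 + 200 - 4120) + 23944 = -27751/3 + 23944 = 44081/3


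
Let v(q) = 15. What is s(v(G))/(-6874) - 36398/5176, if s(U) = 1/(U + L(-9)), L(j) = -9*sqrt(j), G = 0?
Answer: -2486361838/353574501 - 3*I/728644 ≈ -7.0321 - 4.1172e-6*I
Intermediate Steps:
s(U) = 1/(U - 27*I)
s(v(G))/(-6874) - 36398/5176 = 1/((15 - 27*I)*(-6874)) - 36398/5176 = ((15 + 27*I)/954)*(-1/6874) - 36398*1/5176 = -(15 + 27*I)/6557796 - 18199/2588 = -18199/2588 - (15 + 27*I)/6557796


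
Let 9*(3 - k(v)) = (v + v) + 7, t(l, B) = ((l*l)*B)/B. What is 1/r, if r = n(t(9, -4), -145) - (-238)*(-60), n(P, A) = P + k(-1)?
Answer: -9/127769 ≈ -7.0440e-5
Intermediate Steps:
t(l, B) = l**2 (t(l, B) = (l**2*B)/B = (B*l**2)/B = l**2)
k(v) = 20/9 - 2*v/9 (k(v) = 3 - ((v + v) + 7)/9 = 3 - (2*v + 7)/9 = 3 - (7 + 2*v)/9 = 3 + (-7/9 - 2*v/9) = 20/9 - 2*v/9)
n(P, A) = 22/9 + P (n(P, A) = P + (20/9 - 2/9*(-1)) = P + (20/9 + 2/9) = P + 22/9 = 22/9 + P)
r = -127769/9 (r = (22/9 + 9**2) - (-238)*(-60) = (22/9 + 81) - 1*14280 = 751/9 - 14280 = -127769/9 ≈ -14197.)
1/r = 1/(-127769/9) = -9/127769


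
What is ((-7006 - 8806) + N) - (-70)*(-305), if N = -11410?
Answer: -48572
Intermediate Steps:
((-7006 - 8806) + N) - (-70)*(-305) = ((-7006 - 8806) - 11410) - (-70)*(-305) = (-15812 - 11410) - 70*305 = -27222 - 21350 = -48572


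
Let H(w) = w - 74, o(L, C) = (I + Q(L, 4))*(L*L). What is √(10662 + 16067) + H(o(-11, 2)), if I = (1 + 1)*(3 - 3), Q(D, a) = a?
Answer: 410 + √26729 ≈ 573.49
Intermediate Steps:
I = 0 (I = 2*0 = 0)
o(L, C) = 4*L² (o(L, C) = (0 + 4)*(L*L) = 4*L²)
H(w) = -74 + w
√(10662 + 16067) + H(o(-11, 2)) = √(10662 + 16067) + (-74 + 4*(-11)²) = √26729 + (-74 + 4*121) = √26729 + (-74 + 484) = √26729 + 410 = 410 + √26729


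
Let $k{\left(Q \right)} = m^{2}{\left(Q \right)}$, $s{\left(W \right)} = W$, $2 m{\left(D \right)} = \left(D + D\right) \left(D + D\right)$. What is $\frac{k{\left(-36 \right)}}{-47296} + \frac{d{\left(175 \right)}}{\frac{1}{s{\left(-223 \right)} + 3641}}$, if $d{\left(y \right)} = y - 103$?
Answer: $\frac{181759968}{739} \approx 2.4595 \cdot 10^{5}$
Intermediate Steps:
$m{\left(D \right)} = 2 D^{2}$ ($m{\left(D \right)} = \frac{\left(D + D\right) \left(D + D\right)}{2} = \frac{2 D 2 D}{2} = \frac{4 D^{2}}{2} = 2 D^{2}$)
$d{\left(y \right)} = -103 + y$
$k{\left(Q \right)} = 4 Q^{4}$ ($k{\left(Q \right)} = \left(2 Q^{2}\right)^{2} = 4 Q^{4}$)
$\frac{k{\left(-36 \right)}}{-47296} + \frac{d{\left(175 \right)}}{\frac{1}{s{\left(-223 \right)} + 3641}} = \frac{4 \left(-36\right)^{4}}{-47296} + \frac{-103 + 175}{\frac{1}{-223 + 3641}} = 4 \cdot 1679616 \left(- \frac{1}{47296}\right) + \frac{72}{\frac{1}{3418}} = 6718464 \left(- \frac{1}{47296}\right) + 72 \frac{1}{\frac{1}{3418}} = - \frac{104976}{739} + 72 \cdot 3418 = - \frac{104976}{739} + 246096 = \frac{181759968}{739}$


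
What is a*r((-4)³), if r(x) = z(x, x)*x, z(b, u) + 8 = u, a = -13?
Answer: -59904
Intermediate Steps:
z(b, u) = -8 + u
r(x) = x*(-8 + x) (r(x) = (-8 + x)*x = x*(-8 + x))
a*r((-4)³) = -13*(-4)³*(-8 + (-4)³) = -(-832)*(-8 - 64) = -(-832)*(-72) = -13*4608 = -59904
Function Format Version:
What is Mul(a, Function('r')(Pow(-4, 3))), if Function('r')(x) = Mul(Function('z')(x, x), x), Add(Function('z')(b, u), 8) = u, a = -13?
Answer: -59904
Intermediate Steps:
Function('z')(b, u) = Add(-8, u)
Function('r')(x) = Mul(x, Add(-8, x)) (Function('r')(x) = Mul(Add(-8, x), x) = Mul(x, Add(-8, x)))
Mul(a, Function('r')(Pow(-4, 3))) = Mul(-13, Mul(Pow(-4, 3), Add(-8, Pow(-4, 3)))) = Mul(-13, Mul(-64, Add(-8, -64))) = Mul(-13, Mul(-64, -72)) = Mul(-13, 4608) = -59904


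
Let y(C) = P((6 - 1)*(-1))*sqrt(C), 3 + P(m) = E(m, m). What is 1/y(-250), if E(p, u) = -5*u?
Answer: -I*sqrt(10)/1100 ≈ -0.0028748*I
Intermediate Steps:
P(m) = -3 - 5*m
y(C) = 22*sqrt(C) (y(C) = (-3 - 5*(6 - 1)*(-1))*sqrt(C) = (-3 - 25*(-1))*sqrt(C) = (-3 - 5*(-5))*sqrt(C) = (-3 + 25)*sqrt(C) = 22*sqrt(C))
1/y(-250) = 1/(22*sqrt(-250)) = 1/(22*(5*I*sqrt(10))) = 1/(110*I*sqrt(10)) = -I*sqrt(10)/1100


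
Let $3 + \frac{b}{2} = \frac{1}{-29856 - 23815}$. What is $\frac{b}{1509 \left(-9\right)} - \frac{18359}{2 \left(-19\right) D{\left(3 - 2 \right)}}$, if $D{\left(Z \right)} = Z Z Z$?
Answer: $\frac{13381994755573}{27698422338} \approx 483.13$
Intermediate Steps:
$b = - \frac{322028}{53671}$ ($b = -6 + \frac{2}{-29856 - 23815} = -6 + \frac{2}{-53671} = -6 + 2 \left(- \frac{1}{53671}\right) = -6 - \frac{2}{53671} = - \frac{322028}{53671} \approx -6.0$)
$D{\left(Z \right)} = Z^{3}$ ($D{\left(Z \right)} = Z^{2} Z = Z^{3}$)
$\frac{b}{1509 \left(-9\right)} - \frac{18359}{2 \left(-19\right) D{\left(3 - 2 \right)}} = - \frac{322028}{53671 \cdot 1509 \left(-9\right)} - \frac{18359}{2 \left(-19\right) \left(3 - 2\right)^{3}} = - \frac{322028}{53671 \left(-13581\right)} - \frac{18359}{\left(-38\right) \left(3 - 2\right)^{3}} = \left(- \frac{322028}{53671}\right) \left(- \frac{1}{13581}\right) - \frac{18359}{\left(-38\right) 1^{3}} = \frac{322028}{728905851} - \frac{18359}{\left(-38\right) 1} = \frac{322028}{728905851} - \frac{18359}{-38} = \frac{322028}{728905851} - - \frac{18359}{38} = \frac{322028}{728905851} + \frac{18359}{38} = \frac{13381994755573}{27698422338}$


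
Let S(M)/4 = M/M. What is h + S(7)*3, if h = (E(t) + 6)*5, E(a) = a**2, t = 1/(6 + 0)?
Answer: 1517/36 ≈ 42.139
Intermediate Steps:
t = 1/6 ≈ 0.16667
S(M) = 4 (S(M) = 4*(M/M) = 4*1 = 4)
h = 1085/36 (h = ((1/6)**2 + 6)*5 = (1/36 + 6)*5 = (217/36)*5 = 1085/36 ≈ 30.139)
h + S(7)*3 = 1085/36 + 4*3 = 1085/36 + 12 = 1517/36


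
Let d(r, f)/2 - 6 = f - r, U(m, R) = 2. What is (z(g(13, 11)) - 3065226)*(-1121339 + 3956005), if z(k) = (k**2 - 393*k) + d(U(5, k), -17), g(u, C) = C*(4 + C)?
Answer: -8795605760752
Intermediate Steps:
d(r, f) = 12 - 2*r + 2*f (d(r, f) = 12 + 2*(f - r) = 12 + (-2*r + 2*f) = 12 - 2*r + 2*f)
z(k) = -26 + k**2 - 393*k (z(k) = (k**2 - 393*k) + (12 - 2*2 + 2*(-17)) = (k**2 - 393*k) + (12 - 4 - 34) = (k**2 - 393*k) - 26 = -26 + k**2 - 393*k)
(z(g(13, 11)) - 3065226)*(-1121339 + 3956005) = ((-26 + (11*(4 + 11))**2 - 4323*(4 + 11)) - 3065226)*(-1121339 + 3956005) = ((-26 + (11*15)**2 - 4323*15) - 3065226)*2834666 = ((-26 + 165**2 - 393*165) - 3065226)*2834666 = ((-26 + 27225 - 64845) - 3065226)*2834666 = (-37646 - 3065226)*2834666 = -3102872*2834666 = -8795605760752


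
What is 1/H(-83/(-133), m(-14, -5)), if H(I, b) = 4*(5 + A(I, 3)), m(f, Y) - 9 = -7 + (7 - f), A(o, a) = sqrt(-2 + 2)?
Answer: 1/20 ≈ 0.050000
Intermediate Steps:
A(o, a) = 0 (A(o, a) = sqrt(0) = 0)
m(f, Y) = 9 - f (m(f, Y) = 9 + (-7 + (7 - f)) = 9 - f)
H(I, b) = 20 (H(I, b) = 4*(5 + 0) = 4*5 = 20)
1/H(-83/(-133), m(-14, -5)) = 1/20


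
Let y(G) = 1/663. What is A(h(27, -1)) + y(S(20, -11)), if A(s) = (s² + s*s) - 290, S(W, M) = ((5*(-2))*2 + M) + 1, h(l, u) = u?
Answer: -190943/663 ≈ -288.00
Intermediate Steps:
S(W, M) = -19 + M (S(W, M) = (-10*2 + M) + 1 = (-20 + M) + 1 = -19 + M)
A(s) = -290 + 2*s² (A(s) = (s² + s²) - 290 = 2*s² - 290 = -290 + 2*s²)
y(G) = 1/663
A(h(27, -1)) + y(S(20, -11)) = (-290 + 2*(-1)²) + 1/663 = (-290 + 2*1) + 1/663 = (-290 + 2) + 1/663 = -288 + 1/663 = -190943/663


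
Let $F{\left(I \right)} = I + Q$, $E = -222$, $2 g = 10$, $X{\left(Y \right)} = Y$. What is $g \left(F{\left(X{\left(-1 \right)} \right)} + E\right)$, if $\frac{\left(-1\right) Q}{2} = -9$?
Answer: $-1025$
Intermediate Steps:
$Q = 18$ ($Q = \left(-2\right) \left(-9\right) = 18$)
$g = 5$ ($g = \frac{1}{2} \cdot 10 = 5$)
$F{\left(I \right)} = 18 + I$ ($F{\left(I \right)} = I + 18 = 18 + I$)
$g \left(F{\left(X{\left(-1 \right)} \right)} + E\right) = 5 \left(\left(18 - 1\right) - 222\right) = 5 \left(17 - 222\right) = 5 \left(-205\right) = -1025$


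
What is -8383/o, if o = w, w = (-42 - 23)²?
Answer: -8383/4225 ≈ -1.9841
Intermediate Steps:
w = 4225 (w = (-65)² = 4225)
o = 4225
-8383/o = -8383/4225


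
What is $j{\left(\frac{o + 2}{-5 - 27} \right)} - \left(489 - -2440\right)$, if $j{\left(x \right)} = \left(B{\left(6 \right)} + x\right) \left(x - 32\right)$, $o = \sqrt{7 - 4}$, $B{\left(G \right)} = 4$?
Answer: $- \frac{3128569}{1024} + \frac{225 \sqrt{3}}{256} \approx -3053.7$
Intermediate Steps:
$o = \sqrt{3} \approx 1.732$
$j{\left(x \right)} = \left(-32 + x\right) \left(4 + x\right)$ ($j{\left(x \right)} = \left(4 + x\right) \left(x - 32\right) = \left(4 + x\right) \left(-32 + x\right) = \left(-32 + x\right) \left(4 + x\right)$)
$j{\left(\frac{o + 2}{-5 - 27} \right)} - \left(489 - -2440\right) = \left(-128 + \left(\frac{\sqrt{3} + 2}{-5 - 27}\right)^{2} - 28 \frac{\sqrt{3} + 2}{-5 - 27}\right) - \left(489 - -2440\right) = \left(-128 + \left(\frac{2 + \sqrt{3}}{-32}\right)^{2} - 28 \frac{2 + \sqrt{3}}{-32}\right) - \left(489 + 2440\right) = \left(-128 + \left(\left(2 + \sqrt{3}\right) \left(- \frac{1}{32}\right)\right)^{2} - 28 \left(2 + \sqrt{3}\right) \left(- \frac{1}{32}\right)\right) - 2929 = \left(-128 + \left(- \frac{1}{16} - \frac{\sqrt{3}}{32}\right)^{2} - 28 \left(- \frac{1}{16} - \frac{\sqrt{3}}{32}\right)\right) - 2929 = \left(-128 + \left(- \frac{1}{16} - \frac{\sqrt{3}}{32}\right)^{2} + \left(\frac{7}{4} + \frac{7 \sqrt{3}}{8}\right)\right) - 2929 = \left(- \frac{505}{4} + \left(- \frac{1}{16} - \frac{\sqrt{3}}{32}\right)^{2} + \frac{7 \sqrt{3}}{8}\right) - 2929 = - \frac{12221}{4} + \left(- \frac{1}{16} - \frac{\sqrt{3}}{32}\right)^{2} + \frac{7 \sqrt{3}}{8}$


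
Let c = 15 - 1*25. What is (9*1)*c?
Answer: -90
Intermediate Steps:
c = -10 (c = 15 - 25 = -10)
(9*1)*c = (9*1)*(-10) = 9*(-10) = -90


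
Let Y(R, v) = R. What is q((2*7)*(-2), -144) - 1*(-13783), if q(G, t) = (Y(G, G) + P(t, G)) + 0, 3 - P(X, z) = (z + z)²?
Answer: 10622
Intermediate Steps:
P(X, z) = 3 - 4*z² (P(X, z) = 3 - (z + z)² = 3 - (2*z)² = 3 - 4*z²)
q(G, t) = 3 + G - 4*G² (q(G, t) = (G + (3 - 4*G²)) + 0 = (3 + G - 4*G²) + 0 = 3 + G - 4*G²)
q((2*7)*(-2), -144) - 1*(-13783) = (3 + (2*7)*(-2) - 4*((2*7)*(-2))²) - 1*(-13783) = (3 + 14*(-2) - 4*(14*(-2))²) + 13783 = (3 - 28 - 4*(-28)²) + 13783 = (3 - 28 - 4*784) + 13783 = (3 - 28 - 3136) + 13783 = -3161 + 13783 = 10622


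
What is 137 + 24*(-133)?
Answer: -3055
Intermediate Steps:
137 + 24*(-133) = 137 - 3192 = -3055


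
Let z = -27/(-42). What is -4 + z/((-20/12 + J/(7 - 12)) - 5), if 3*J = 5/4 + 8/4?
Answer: -11834/2891 ≈ -4.0934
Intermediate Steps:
J = 13/12 (J = (5/4 + 8/4)/3 = (5*(¼) + 8*(¼))/3 = (5/4 + 2)/3 = (⅓)*(13/4) = 13/12 ≈ 1.0833)
z = 9/14 (z = -27*(-1/42) = 9/14 ≈ 0.64286)
-4 + z/((-20/12 + J/(7 - 12)) - 5) = -4 + 9/(14*((-20/12 + 13/(12*(7 - 12))) - 5)) = -4 + 9/(14*((-20*1/12 + (13/12)/(-5)) - 5)) = -4 + 9/(14*((-5/3 + (13/12)*(-⅕)) - 5)) = -4 + 9/(14*((-5/3 - 13/60) - 5)) = -4 + 9/(14*(-113/60 - 5)) = -4 + 9/(14*(-413/60)) = -4 + (9/14)*(-60/413) = -4 - 270/2891 = -11834/2891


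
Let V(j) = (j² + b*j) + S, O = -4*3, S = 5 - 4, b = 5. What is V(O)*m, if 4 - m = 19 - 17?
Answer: 170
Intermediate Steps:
S = 1
O = -12
m = 2 (m = 4 - (19 - 17) = 4 - 1*2 = 4 - 2 = 2)
V(j) = 1 + j² + 5*j (V(j) = (j² + 5*j) + 1 = 1 + j² + 5*j)
V(O)*m = (1 + (-12)² + 5*(-12))*2 = (1 + 144 - 60)*2 = 85*2 = 170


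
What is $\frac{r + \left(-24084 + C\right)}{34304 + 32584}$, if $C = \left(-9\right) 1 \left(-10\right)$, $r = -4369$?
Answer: $- \frac{28363}{66888} \approx -0.42404$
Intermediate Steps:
$C = 90$ ($C = \left(-9\right) \left(-10\right) = 90$)
$\frac{r + \left(-24084 + C\right)}{34304 + 32584} = \frac{-4369 + \left(-24084 + 90\right)}{34304 + 32584} = \frac{-4369 - 23994}{66888} = \left(-28363\right) \frac{1}{66888} = - \frac{28363}{66888}$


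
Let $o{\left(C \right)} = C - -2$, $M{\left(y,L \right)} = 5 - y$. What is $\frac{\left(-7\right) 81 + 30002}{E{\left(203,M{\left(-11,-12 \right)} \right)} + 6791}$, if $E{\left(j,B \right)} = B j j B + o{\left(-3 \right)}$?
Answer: $\frac{4205}{1508042} \approx 0.0027884$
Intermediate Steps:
$o{\left(C \right)} = 2 + C$ ($o{\left(C \right)} = C + 2 = 2 + C$)
$E{\left(j,B \right)} = -1 + B^{2} j^{2}$ ($E{\left(j,B \right)} = B j j B + \left(2 - 3\right) = B j^{2} B - 1 = B^{2} j^{2} - 1 = -1 + B^{2} j^{2}$)
$\frac{\left(-7\right) 81 + 30002}{E{\left(203,M{\left(-11,-12 \right)} \right)} + 6791} = \frac{\left(-7\right) 81 + 30002}{\left(-1 + \left(5 - -11\right)^{2} \cdot 203^{2}\right) + 6791} = \frac{-567 + 30002}{\left(-1 + \left(5 + 11\right)^{2} \cdot 41209\right) + 6791} = \frac{29435}{\left(-1 + 16^{2} \cdot 41209\right) + 6791} = \frac{29435}{\left(-1 + 256 \cdot 41209\right) + 6791} = \frac{29435}{\left(-1 + 10549504\right) + 6791} = \frac{29435}{10549503 + 6791} = \frac{29435}{10556294} = 29435 \cdot \frac{1}{10556294} = \frac{4205}{1508042}$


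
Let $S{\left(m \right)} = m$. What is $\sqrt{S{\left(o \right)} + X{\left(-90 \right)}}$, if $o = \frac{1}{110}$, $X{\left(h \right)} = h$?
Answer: $\frac{i \sqrt{1088890}}{110} \approx 9.4864 i$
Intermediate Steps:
$o = \frac{1}{110} \approx 0.0090909$
$\sqrt{S{\left(o \right)} + X{\left(-90 \right)}} = \sqrt{\frac{1}{110} - 90} = \sqrt{- \frac{9899}{110}} = \frac{i \sqrt{1088890}}{110}$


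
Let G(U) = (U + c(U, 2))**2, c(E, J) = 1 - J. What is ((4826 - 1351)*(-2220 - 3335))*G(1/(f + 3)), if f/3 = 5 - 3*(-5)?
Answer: -74203134500/3969 ≈ -1.8696e+7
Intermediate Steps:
f = 60 (f = 3*(5 - 3*(-5)) = 3*(5 + 15) = 3*20 = 60)
G(U) = (-1 + U)**2 (G(U) = (U + (1 - 1*2))**2 = (U + (1 - 2))**2 = (U - 1)**2 = (-1 + U)**2)
((4826 - 1351)*(-2220 - 3335))*G(1/(f + 3)) = ((4826 - 1351)*(-2220 - 3335))*(-1 + 1/(60 + 3))**2 = (3475*(-5555))*(-1 + 1/63)**2 = -19303625*(-1 + 1/63)**2 = -19303625*(-62/63)**2 = -19303625*3844/3969 = -74203134500/3969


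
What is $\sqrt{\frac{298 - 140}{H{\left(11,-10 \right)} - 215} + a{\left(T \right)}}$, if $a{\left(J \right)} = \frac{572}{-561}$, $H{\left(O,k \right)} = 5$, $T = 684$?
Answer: $\frac{i \sqrt{5645955}}{1785} \approx 1.3312 i$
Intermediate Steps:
$a{\left(J \right)} = - \frac{52}{51}$ ($a{\left(J \right)} = 572 \left(- \frac{1}{561}\right) = - \frac{52}{51}$)
$\sqrt{\frac{298 - 140}{H{\left(11,-10 \right)} - 215} + a{\left(T \right)}} = \sqrt{\frac{298 - 140}{5 - 215} - \frac{52}{51}} = \sqrt{\frac{158}{-210} - \frac{52}{51}} = \sqrt{158 \left(- \frac{1}{210}\right) - \frac{52}{51}} = \sqrt{- \frac{79}{105} - \frac{52}{51}} = \sqrt{- \frac{3163}{1785}} = \frac{i \sqrt{5645955}}{1785}$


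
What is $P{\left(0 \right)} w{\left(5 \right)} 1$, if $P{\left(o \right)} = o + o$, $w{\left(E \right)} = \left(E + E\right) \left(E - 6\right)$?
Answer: $0$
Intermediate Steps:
$w{\left(E \right)} = 2 E \left(-6 + E\right)$
$P{\left(o \right)} = 2 o$
$P{\left(0 \right)} w{\left(5 \right)} 1 = 2 \cdot 0 \cdot 2 \cdot 5 \left(-6 + 5\right) 1 = 0 \cdot 2 \cdot 5 \left(-1\right) 1 = 0 \left(-10\right) 1 = 0 \cdot 1 = 0$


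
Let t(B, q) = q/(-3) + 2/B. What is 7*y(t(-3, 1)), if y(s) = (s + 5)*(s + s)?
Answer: -56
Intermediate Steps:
t(B, q) = 2/B - q/3 (t(B, q) = q*(-1/3) + 2/B = -q/3 + 2/B = 2/B - q/3)
y(s) = 2*s*(5 + s) (y(s) = (5 + s)*(2*s) = 2*s*(5 + s))
7*y(t(-3, 1)) = 7*(2*(2/(-3) - 1/3*1)*(5 + (2/(-3) - 1/3*1))) = 7*(2*(2*(-1/3) - 1/3)*(5 + (2*(-1/3) - 1/3))) = 7*(2*(-2/3 - 1/3)*(5 + (-2/3 - 1/3))) = 7*(2*(-1)*(5 - 1)) = 7*(2*(-1)*4) = 7*(-8) = -56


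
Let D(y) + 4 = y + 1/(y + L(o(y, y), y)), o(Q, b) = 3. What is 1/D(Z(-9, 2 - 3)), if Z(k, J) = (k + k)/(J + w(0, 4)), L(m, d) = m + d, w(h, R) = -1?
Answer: 21/106 ≈ 0.19811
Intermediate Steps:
L(m, d) = d + m
Z(k, J) = 2*k/(-1 + J) (Z(k, J) = (k + k)/(J - 1) = (2*k)/(-1 + J) = 2*k/(-1 + J))
D(y) = -4 + y + 1/(3 + 2*y) (D(y) = -4 + (y + 1/(y + (y + 3))) = -4 + (y + 1/(y + (3 + y))) = -4 + (y + 1/(3 + 2*y)) = -4 + y + 1/(3 + 2*y))
1/D(Z(-9, 2 - 3)) = 1/((-11 - 10*(-9)/(-1 + (2 - 3)) + 2*(2*(-9)/(-1 + (2 - 3)))²)/(3 + 2*(2*(-9)/(-1 + (2 - 3))))) = 1/((-11 - 10*(-9)/(-1 - 1) + 2*(2*(-9)/(-1 - 1))²)/(3 + 2*(2*(-9)/(-1 - 1)))) = 1/((-11 - 10*(-9)/(-2) + 2*(2*(-9)/(-2))²)/(3 + 2*(2*(-9)/(-2)))) = 1/((-11 - 10*(-9)*(-1)/2 + 2*(2*(-9)*(-½))²)/(3 + 2*(2*(-9)*(-½)))) = 1/((-11 - 5*9 + 2*9²)/(3 + 2*9)) = 1/((-11 - 45 + 2*81)/(3 + 18)) = 1/((-11 - 45 + 162)/21) = 1/((1/21)*106) = 1/(106/21) = 21/106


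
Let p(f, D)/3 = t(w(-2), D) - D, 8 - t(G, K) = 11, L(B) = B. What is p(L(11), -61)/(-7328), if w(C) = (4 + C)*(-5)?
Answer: -87/3664 ≈ -0.023745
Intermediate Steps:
w(C) = -20 - 5*C
t(G, K) = -3 (t(G, K) = 8 - 1*11 = 8 - 11 = -3)
p(f, D) = -9 - 3*D (p(f, D) = 3*(-3 - D) = -9 - 3*D)
p(L(11), -61)/(-7328) = (-9 - 3*(-61))/(-7328) = (-9 + 183)*(-1/7328) = 174*(-1/7328) = -87/3664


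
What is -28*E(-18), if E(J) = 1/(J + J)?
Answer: 7/9 ≈ 0.77778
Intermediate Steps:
E(J) = 1/(2*J)
-28*E(-18) = -14/(-18) = -14*(-1)/18 = -28*(-1/36) = 7/9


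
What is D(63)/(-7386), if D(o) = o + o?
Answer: -21/1231 ≈ -0.017059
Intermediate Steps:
D(o) = 2*o
D(63)/(-7386) = (2*63)/(-7386) = 126*(-1/7386) = -21/1231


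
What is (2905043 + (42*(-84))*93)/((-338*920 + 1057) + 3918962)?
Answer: 2576939/3609059 ≈ 0.71402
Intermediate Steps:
(2905043 + (42*(-84))*93)/((-338*920 + 1057) + 3918962) = (2905043 - 3528*93)/((-310960 + 1057) + 3918962) = (2905043 - 328104)/(-309903 + 3918962) = 2576939/3609059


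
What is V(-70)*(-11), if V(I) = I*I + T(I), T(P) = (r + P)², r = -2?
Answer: -110924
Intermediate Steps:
T(P) = (-2 + P)²
V(I) = I² + (-2 + I)² (V(I) = I*I + (-2 + I)² = I² + (-2 + I)²)
V(-70)*(-11) = ((-70)² + (-2 - 70)²)*(-11) = (4900 + (-72)²)*(-11) = (4900 + 5184)*(-11) = 10084*(-11) = -110924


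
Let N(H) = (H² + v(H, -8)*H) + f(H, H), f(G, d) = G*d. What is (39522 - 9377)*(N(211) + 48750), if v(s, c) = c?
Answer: 4102855080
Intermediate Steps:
N(H) = -8*H + 2*H² (N(H) = (H² - 8*H) + H*H = (H² - 8*H) + H² = -8*H + 2*H²)
(39522 - 9377)*(N(211) + 48750) = (39522 - 9377)*(2*211*(-4 + 211) + 48750) = 30145*(2*211*207 + 48750) = 30145*(87354 + 48750) = 30145*136104 = 4102855080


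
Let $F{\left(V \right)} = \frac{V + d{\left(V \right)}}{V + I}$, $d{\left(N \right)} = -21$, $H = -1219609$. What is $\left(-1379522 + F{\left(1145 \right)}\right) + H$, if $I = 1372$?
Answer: $- \frac{6542011603}{2517} \approx -2.5991 \cdot 10^{6}$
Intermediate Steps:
$F{\left(V \right)} = \frac{-21 + V}{1372 + V}$ ($F{\left(V \right)} = \frac{V - 21}{V + 1372} = \frac{-21 + V}{1372 + V}$)
$\left(-1379522 + F{\left(1145 \right)}\right) + H = \left(-1379522 + \frac{-21 + 1145}{1372 + 1145}\right) - 1219609 = \left(-1379522 + \frac{1}{2517} \cdot 1124\right) - 1219609 = \left(-1379522 + \frac{1124}{2517}\right) - 1219609 = - \frac{3472255750}{2517} - 1219609 = - \frac{6542011603}{2517}$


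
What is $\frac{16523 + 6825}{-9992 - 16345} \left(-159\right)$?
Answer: $\frac{1237444}{8779} \approx 140.96$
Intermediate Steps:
$\frac{16523 + 6825}{-9992 - 16345} \left(-159\right) = \frac{23348}{-26337} \left(-159\right) = 23348 \left(- \frac{1}{26337}\right) \left(-159\right) = \left(- \frac{23348}{26337}\right) \left(-159\right) = \frac{1237444}{8779}$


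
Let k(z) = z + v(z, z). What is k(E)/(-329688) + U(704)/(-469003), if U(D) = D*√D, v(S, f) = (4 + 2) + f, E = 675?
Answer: -113/27474 - 5632*√11/469003 ≈ -0.043940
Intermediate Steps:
v(S, f) = 6 + f
U(D) = D^(3/2)
k(z) = 6 + 2*z (k(z) = z + (6 + z) = 6 + 2*z)
k(E)/(-329688) + U(704)/(-469003) = (6 + 2*675)/(-329688) + 704^(3/2)/(-469003) = (6 + 1350)*(-1/329688) + (5632*√11)*(-1/469003) = 1356*(-1/329688) - 5632*√11/469003 = -113/27474 - 5632*√11/469003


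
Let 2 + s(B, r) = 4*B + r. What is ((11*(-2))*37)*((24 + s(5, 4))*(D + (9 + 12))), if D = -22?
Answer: 37444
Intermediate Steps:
s(B, r) = -2 + r + 4*B (s(B, r) = -2 + (4*B + r) = -2 + (r + 4*B) = -2 + r + 4*B)
((11*(-2))*37)*((24 + s(5, 4))*(D + (9 + 12))) = ((11*(-2))*37)*((24 + (-2 + 4 + 4*5))*(-22 + (9 + 12))) = (-22*37)*((24 + (-2 + 4 + 20))*(-22 + 21)) = -814*(24 + 22)*(-1) = -37444*(-1) = -814*(-46) = 37444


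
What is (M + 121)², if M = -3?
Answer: 13924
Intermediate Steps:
(M + 121)² = (-3 + 121)² = 118² = 13924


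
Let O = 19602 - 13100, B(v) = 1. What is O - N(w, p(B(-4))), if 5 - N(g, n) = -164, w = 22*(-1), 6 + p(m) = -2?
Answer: 6333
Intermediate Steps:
p(m) = -8 (p(m) = -6 - 2 = -8)
w = -22
N(g, n) = 169 (N(g, n) = 5 - 1*(-164) = 5 + 164 = 169)
O = 6502
O - N(w, p(B(-4))) = 6502 - 1*169 = 6502 - 169 = 6333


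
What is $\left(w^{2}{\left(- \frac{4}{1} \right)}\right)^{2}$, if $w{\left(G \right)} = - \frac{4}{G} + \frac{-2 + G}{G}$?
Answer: $\frac{625}{16} \approx 39.063$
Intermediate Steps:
$w{\left(G \right)} = - \frac{4}{G} + \frac{-2 + G}{G}$
$\left(w^{2}{\left(- \frac{4}{1} \right)}\right)^{2} = \left(\left(\frac{-6 - \frac{4}{1}}{\left(-4\right) 1^{-1}}\right)^{2}\right)^{2} = \left(\left(\frac{-6 - 4}{\left(-4\right) 1}\right)^{2}\right)^{2} = \left(\left(\frac{-6 - 4}{-4}\right)^{2}\right)^{2} = \left(\left(\left(- \frac{1}{4}\right) \left(-10\right)\right)^{2}\right)^{2} = \left(\left(\frac{5}{2}\right)^{2}\right)^{2} = \left(\frac{25}{4}\right)^{2} = \frac{625}{16}$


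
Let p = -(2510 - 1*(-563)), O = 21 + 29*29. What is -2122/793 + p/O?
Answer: -4266053/683566 ≈ -6.2409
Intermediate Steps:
O = 862 (O = 21 + 841 = 862)
p = -3073 (p = -(2510 + 563) = -1*3073 = -3073)
-2122/793 + p/O = -2122/793 - 3073/862 = -4266053/683566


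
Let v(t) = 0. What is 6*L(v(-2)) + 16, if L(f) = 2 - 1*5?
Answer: -2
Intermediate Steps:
L(f) = -3 (L(f) = 2 - 5 = -3)
6*L(v(-2)) + 16 = 6*(-3) + 16 = -18 + 16 = -2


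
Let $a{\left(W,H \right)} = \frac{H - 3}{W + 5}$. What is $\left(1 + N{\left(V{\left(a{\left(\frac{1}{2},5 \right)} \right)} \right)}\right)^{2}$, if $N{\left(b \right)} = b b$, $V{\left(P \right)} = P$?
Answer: $\frac{18769}{14641} \approx 1.2819$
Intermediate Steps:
$a{\left(W,H \right)} = \frac{-3 + H}{5 + W}$
$N{\left(b \right)} = b^{2}$
$\left(1 + N{\left(V{\left(a{\left(\frac{1}{2},5 \right)} \right)} \right)}\right)^{2} = \left(1 + \left(\frac{-3 + 5}{5 + \frac{1}{2}}\right)^{2}\right)^{2} = \left(1 + \left(\frac{1}{5 + \frac{1}{2}} \cdot 2\right)^{2}\right)^{2} = \left(1 + \left(\frac{1}{\frac{11}{2}} \cdot 2\right)^{2}\right)^{2} = \left(1 + \left(\frac{2}{11} \cdot 2\right)^{2}\right)^{2} = \left(1 + \left(\frac{4}{11}\right)^{2}\right)^{2} = \left(1 + \frac{16}{121}\right)^{2} = \left(\frac{137}{121}\right)^{2} = \frac{18769}{14641}$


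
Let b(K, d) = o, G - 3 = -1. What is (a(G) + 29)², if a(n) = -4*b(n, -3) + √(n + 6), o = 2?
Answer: 449 + 84*√2 ≈ 567.79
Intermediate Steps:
G = 2 (G = 3 - 1 = 2)
b(K, d) = 2
a(n) = -8 + √(6 + n) (a(n) = -4*2 + √(n + 6) = -8 + √(6 + n))
(a(G) + 29)² = ((-8 + √(6 + 2)) + 29)² = ((-8 + √8) + 29)² = ((-8 + 2*√2) + 29)² = (21 + 2*√2)²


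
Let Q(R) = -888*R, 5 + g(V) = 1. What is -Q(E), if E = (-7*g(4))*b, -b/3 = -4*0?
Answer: 0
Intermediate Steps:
g(V) = -4 (g(V) = -5 + 1 = -4)
b = 0 (b = -(-12)*0 = -3*0 = 0)
E = 0 (E = -7*(-4)*0 = 28*0 = 0)
-Q(E) = -(-888)*0 = -1*0 = 0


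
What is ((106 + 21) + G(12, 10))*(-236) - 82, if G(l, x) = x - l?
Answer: -29582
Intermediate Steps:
((106 + 21) + G(12, 10))*(-236) - 82 = ((106 + 21) + (10 - 1*12))*(-236) - 82 = (127 + (10 - 12))*(-236) - 82 = (127 - 2)*(-236) - 82 = 125*(-236) - 82 = -29500 - 82 = -29582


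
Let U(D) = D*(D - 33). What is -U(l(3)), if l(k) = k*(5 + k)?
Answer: 216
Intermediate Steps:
U(D) = D*(-33 + D)
-U(l(3)) = -3*(5 + 3)*(-33 + 3*(5 + 3)) = -3*8*(-33 + 3*8) = -24*(-33 + 24) = -24*(-9) = -1*(-216) = 216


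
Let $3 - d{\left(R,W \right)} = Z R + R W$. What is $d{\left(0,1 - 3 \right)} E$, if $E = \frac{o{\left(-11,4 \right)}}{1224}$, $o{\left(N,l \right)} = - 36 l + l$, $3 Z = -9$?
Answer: $- \frac{35}{102} \approx -0.34314$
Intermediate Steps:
$Z = -3$ ($Z = \frac{1}{3} \left(-9\right) = -3$)
$o{\left(N,l \right)} = - 35 l$
$d{\left(R,W \right)} = 3 + 3 R - R W$ ($d{\left(R,W \right)} = 3 - \left(- 3 R + R W\right) = 3 + 3 R - R W$)
$E = - \frac{35}{306}$ ($E = \frac{\left(-35\right) 4}{1224} = \left(-140\right) \frac{1}{1224} = - \frac{35}{306} \approx -0.11438$)
$d{\left(0,1 - 3 \right)} E = \left(3 + 3 \cdot 0 - 0 \left(1 - 3\right)\right) \left(- \frac{35}{306}\right) = \left(3 + 0 - 0 \left(1 - 3\right)\right) \left(- \frac{35}{306}\right) = \left(3 + 0 - 0 \left(-2\right)\right) \left(- \frac{35}{306}\right) = \left(3 + 0 + 0\right) \left(- \frac{35}{306}\right) = 3 \left(- \frac{35}{306}\right) = - \frac{35}{102}$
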